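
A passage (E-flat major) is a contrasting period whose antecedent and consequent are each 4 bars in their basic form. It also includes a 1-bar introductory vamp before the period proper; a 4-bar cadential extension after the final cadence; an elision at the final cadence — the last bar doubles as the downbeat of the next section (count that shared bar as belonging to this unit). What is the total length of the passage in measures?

13 measures

Basic contrasting period: 4 + 4 = 8 bars.
8 (basic form) + 1 (introduction) + 4 (cadential extension) = 13.
The elision shares a bar with the next section but does not change this unit's count.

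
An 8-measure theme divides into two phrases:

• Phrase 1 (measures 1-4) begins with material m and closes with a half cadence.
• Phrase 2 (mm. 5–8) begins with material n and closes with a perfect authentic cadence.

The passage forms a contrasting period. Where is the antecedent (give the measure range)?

The antecedent is the phrase ending with the weaker cadence (half cadence, phrase 1) and the consequent the one ending more conclusively (perfect authentic cadence, phrase 2); the antecedent is mm. 1–4.

measures 1–4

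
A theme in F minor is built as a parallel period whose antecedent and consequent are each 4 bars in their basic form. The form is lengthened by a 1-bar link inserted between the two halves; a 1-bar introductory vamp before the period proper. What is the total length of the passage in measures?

10 measures

Basic parallel period: 4 + 4 = 8 bars.
8 (basic form) + 1 (link) + 1 (introduction) = 10.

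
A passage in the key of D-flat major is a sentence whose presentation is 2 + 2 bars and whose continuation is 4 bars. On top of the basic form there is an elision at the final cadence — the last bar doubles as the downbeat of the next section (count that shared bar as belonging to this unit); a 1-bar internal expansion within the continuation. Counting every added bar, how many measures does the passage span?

Basic sentence: 2 + 2 + 4 = 8 bars.
8 (basic form) + 1 (internal expansion) = 9.
The elision shares a bar with the next section but does not change this unit's count.

9 measures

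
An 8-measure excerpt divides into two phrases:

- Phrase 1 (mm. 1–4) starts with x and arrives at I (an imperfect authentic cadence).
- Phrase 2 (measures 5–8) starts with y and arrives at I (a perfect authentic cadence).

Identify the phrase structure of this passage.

contrasting period

Phrase 1 ends with an imperfect authentic cadence (weaker) and phrase 2 with a perfect authentic cadence (stronger): antecedent + consequent = a period.
The two phrases open with different material (x / y), so the period is contrasting.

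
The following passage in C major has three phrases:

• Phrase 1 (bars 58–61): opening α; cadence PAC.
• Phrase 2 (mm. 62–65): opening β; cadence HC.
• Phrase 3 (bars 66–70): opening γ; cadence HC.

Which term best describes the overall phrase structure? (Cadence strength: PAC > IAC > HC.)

phrase group

The final phrase closes with a half cadence, which is not stronger than the preceding half cadence; the 3 phrases lack an overall antecedent–consequent design and so form a phrase group.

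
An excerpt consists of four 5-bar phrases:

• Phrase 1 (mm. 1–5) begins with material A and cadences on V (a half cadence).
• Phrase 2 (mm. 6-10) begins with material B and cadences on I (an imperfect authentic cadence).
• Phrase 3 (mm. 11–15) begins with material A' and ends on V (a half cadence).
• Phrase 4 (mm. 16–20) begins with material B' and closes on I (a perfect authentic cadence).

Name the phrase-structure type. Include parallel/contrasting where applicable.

Four phrases in two halves: the first half (bars 1-10) ends with an imperfect authentic cadence, the second (mm. 11–20) with a perfect authentic cadence — a large antecedent–consequent pair, i.e. a double period.
Phrase 3 begins with the same material as phrase 1, making it parallel.

parallel double period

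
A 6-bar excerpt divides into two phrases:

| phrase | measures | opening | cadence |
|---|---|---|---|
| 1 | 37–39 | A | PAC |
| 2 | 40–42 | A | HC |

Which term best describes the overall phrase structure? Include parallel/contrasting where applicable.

phrase group

The second phrase closes with a half cadence, which is not stronger than the first phrase's perfect authentic cadence; without a weak→strong cadential pair there is no antecedent–consequent relationship, so this is a phrase group rather than a period.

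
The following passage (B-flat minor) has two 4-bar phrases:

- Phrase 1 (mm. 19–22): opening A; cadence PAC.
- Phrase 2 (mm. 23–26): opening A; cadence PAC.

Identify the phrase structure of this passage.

Both phrases have the same opening (A) and the same cadence (perfect authentic cadence): the second is a restatement, not a consequent, so this is a repeated phrase rather than a period.

repeated phrase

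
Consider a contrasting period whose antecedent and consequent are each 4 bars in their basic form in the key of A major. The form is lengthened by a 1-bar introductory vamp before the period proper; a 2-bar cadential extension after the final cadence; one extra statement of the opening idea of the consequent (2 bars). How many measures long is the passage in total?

13 measures

Basic contrasting period: 4 + 4 = 8 bars.
8 (basic form) + 1 (introduction) + 2 (cadential extension) + 2 (extra statement) = 13.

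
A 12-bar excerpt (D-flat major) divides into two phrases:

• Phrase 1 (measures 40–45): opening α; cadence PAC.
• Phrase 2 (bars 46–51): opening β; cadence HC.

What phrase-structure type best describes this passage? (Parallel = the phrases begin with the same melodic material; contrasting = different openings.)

The second phrase closes with a half cadence, which is not stronger than the first phrase's perfect authentic cadence; without a weak→strong cadential pair there is no antecedent–consequent relationship, so this is a phrase group rather than a period.

phrase group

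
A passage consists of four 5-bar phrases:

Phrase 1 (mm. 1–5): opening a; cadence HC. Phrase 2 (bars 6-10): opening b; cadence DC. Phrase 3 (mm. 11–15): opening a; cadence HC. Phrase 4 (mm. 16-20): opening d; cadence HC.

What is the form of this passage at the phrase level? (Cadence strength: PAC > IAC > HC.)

Phrase 4 ends with a half cadence, no stronger than phrase 2's deceptive cadence, so the four phrases do not form a double period; nor do phrases 3–4 duplicate 1–2, so it is not a repeated period. With no phrase reaching a conclusive cadence, the passage is a phrase group.

phrase group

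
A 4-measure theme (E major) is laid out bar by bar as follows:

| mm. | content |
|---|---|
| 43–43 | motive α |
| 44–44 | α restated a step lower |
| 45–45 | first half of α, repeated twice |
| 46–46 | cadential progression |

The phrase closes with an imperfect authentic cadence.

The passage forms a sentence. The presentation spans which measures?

measures 43–44

The presentation of a sentence is the basic idea (m. 43) plus its repetition (measure 44); the presentation is therefore mm. 43–44.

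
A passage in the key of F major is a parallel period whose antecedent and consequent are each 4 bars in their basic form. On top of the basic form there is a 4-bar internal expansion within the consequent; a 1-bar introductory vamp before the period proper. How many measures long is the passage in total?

Basic parallel period: 4 + 4 = 8 bars.
8 (basic form) + 4 (internal expansion) + 1 (introduction) = 13.

13 measures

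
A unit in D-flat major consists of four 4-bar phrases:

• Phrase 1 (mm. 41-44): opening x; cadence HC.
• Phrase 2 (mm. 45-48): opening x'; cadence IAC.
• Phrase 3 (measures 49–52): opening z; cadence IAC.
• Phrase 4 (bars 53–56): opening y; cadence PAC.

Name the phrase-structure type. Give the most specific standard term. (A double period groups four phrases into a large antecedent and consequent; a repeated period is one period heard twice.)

contrasting double period

Four phrases in two halves: the first half (mm. 41-48) ends with an imperfect authentic cadence, the second (mm. 49-56) with a perfect authentic cadence — a large antecedent–consequent pair, i.e. a double period.
Phrase 3 begins with different material from phrase 1, making it contrasting.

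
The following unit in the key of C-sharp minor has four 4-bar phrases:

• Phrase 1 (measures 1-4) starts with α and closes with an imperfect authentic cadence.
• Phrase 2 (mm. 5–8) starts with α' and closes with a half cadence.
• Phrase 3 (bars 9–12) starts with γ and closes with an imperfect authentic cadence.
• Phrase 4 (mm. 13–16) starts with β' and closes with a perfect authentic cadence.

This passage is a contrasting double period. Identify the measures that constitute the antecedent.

In a double period the four phrases pair into a large antecedent (phrases 1–2, ending half cadence) and a large consequent (phrases 3–4, ending perfect authentic cadence). The antecedent spans mm. 1-8.

measures 1–8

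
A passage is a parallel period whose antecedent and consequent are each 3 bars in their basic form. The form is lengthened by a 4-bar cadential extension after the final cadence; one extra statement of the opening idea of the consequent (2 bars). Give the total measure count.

Basic parallel period: 3 + 3 = 6 bars.
6 (basic form) + 4 (cadential extension) + 2 (extra statement) = 12.

12 measures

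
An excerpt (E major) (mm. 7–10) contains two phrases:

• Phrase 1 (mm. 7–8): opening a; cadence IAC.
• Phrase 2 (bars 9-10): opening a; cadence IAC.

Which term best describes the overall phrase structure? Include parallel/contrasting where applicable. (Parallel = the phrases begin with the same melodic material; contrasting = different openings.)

repeated phrase

Both phrases have the same opening (a) and the same cadence (imperfect authentic cadence): the second is a restatement, not a consequent, so this is a repeated phrase rather than a period.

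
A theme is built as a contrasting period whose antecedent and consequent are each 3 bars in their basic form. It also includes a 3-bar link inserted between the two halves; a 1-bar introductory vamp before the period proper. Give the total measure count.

Basic contrasting period: 3 + 3 = 6 bars.
6 (basic form) + 3 (link) + 1 (introduction) = 10.

10 measures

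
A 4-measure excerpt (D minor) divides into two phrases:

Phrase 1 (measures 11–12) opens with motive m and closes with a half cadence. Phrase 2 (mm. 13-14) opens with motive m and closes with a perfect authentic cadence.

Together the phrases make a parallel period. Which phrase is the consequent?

The phrase ending with the weaker cadence (half cadence) is the antecedent; the one ending more conclusively (perfect authentic cadence) is the consequent. The consequent is phrase 2.

phrase 2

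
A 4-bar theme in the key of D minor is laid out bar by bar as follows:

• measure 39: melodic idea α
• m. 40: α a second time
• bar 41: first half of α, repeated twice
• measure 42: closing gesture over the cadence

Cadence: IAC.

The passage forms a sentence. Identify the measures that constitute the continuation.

measures 41–42

After the presentation (bars 39–40), the continuation covers the fragmentation through the cadence: measures 41–42.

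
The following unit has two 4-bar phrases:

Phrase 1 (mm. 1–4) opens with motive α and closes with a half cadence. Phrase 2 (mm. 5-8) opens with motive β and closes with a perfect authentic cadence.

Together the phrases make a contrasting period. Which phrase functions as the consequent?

The phrase ending with the weaker cadence (half cadence) is the antecedent; the one ending more conclusively (perfect authentic cadence) is the consequent. The consequent is phrase 2.

phrase 2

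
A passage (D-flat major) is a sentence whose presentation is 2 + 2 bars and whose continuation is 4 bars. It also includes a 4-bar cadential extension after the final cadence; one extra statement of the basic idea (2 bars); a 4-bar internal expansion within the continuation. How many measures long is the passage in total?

Basic sentence: 2 + 2 + 4 = 8 bars.
8 (basic form) + 4 (cadential extension) + 2 (extra statement) + 4 (internal expansion) = 18.

18 measures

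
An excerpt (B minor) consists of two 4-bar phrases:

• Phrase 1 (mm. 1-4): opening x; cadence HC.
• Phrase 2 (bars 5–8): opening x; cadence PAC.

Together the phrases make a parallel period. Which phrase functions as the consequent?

phrase 2

The phrase ending with the weaker cadence (half cadence) is the antecedent; the one ending more conclusively (perfect authentic cadence) is the consequent. The consequent is phrase 2.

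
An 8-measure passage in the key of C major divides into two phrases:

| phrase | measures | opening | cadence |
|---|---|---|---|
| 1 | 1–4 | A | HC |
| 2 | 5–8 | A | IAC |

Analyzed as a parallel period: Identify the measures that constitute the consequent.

The antecedent is the phrase ending with the weaker cadence (half cadence, phrase 1) and the consequent the one ending more conclusively (imperfect authentic cadence, phrase 2); the consequent is mm. 5–8.

measures 5–8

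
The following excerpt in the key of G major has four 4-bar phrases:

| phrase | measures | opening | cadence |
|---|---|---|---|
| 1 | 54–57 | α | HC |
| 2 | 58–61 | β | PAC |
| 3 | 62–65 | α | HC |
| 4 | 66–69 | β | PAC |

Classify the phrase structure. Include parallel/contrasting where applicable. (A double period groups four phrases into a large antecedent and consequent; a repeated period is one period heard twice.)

The cadence pattern HC–PAC–HC–PAC is weak–strong twice, and phrases 3–4 restate phrases 1–2: a period heard twice, not a double period (which would end weakly at phrase 2).

repeated period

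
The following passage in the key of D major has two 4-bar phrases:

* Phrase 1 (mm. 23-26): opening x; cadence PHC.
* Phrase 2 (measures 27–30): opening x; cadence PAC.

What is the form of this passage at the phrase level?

parallel period

Phrase 1 ends with a Phrygian half cadence (weaker) and phrase 2 with a perfect authentic cadence (stronger): antecedent + consequent = a period.
The two phrases open with the same material (x / x), so the period is parallel.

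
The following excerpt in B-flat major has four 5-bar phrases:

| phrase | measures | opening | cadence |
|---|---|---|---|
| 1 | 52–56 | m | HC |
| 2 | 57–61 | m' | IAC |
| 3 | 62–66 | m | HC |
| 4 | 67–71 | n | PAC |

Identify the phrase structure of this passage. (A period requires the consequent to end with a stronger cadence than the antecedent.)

Four phrases in two halves: the first half (bars 52-61) ends with an imperfect authentic cadence, the second (mm. 62-71) with a perfect authentic cadence — a large antecedent–consequent pair, i.e. a double period.
Phrase 3 begins with the same material as phrase 1, making it parallel.

parallel double period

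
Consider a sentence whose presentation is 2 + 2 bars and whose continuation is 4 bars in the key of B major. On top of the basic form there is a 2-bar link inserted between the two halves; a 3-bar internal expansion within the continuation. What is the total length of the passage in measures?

Basic sentence: 2 + 2 + 4 = 8 bars.
8 (basic form) + 2 (link) + 3 (internal expansion) = 13.

13 measures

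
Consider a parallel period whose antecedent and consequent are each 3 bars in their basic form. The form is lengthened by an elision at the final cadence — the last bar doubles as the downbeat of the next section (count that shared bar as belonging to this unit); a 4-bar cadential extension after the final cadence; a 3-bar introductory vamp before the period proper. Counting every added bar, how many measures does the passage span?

13 measures

Basic parallel period: 3 + 3 = 6 bars.
6 (basic form) + 4 (cadential extension) + 3 (introduction) = 13.
The elision shares a bar with the next section but does not change this unit's count.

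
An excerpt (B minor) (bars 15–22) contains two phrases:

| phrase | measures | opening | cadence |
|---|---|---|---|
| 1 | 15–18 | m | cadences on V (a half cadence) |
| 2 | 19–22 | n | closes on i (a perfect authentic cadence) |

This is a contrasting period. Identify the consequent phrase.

phrase 2

The phrase ending with the weaker cadence (half cadence) is the antecedent; the one ending more conclusively (perfect authentic cadence) is the consequent. The consequent is phrase 2.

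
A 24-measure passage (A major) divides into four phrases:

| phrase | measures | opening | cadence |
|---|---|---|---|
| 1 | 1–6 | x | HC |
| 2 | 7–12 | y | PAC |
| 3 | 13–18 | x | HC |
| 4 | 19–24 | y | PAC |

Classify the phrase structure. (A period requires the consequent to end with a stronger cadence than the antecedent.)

repeated period

The cadence pattern HC–PAC–HC–PAC is weak–strong twice, and phrases 3–4 restate phrases 1–2: a period heard twice, not a double period (which would end weakly at phrase 2).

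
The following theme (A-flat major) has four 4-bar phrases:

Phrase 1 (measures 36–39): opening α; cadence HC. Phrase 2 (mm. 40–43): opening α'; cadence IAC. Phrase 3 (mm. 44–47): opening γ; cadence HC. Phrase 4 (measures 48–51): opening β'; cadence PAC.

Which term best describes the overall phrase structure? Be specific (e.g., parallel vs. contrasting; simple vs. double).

Four phrases in two halves: the first half (mm. 36-43) ends with an imperfect authentic cadence, the second (bars 44-51) with a perfect authentic cadence — a large antecedent–consequent pair, i.e. a double period.
Phrase 3 begins with different material from phrase 1, making it contrasting.

contrasting double period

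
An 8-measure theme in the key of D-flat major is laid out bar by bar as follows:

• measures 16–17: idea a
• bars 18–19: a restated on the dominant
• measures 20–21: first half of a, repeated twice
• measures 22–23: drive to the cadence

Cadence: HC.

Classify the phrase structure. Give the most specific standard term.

sentence

Basic idea (mm. 16-17) + its repetition (measures 18–19) form the presentation; fragmentation and cadence (bars 20-23) form the continuation — the 8-bar whole is a sentence.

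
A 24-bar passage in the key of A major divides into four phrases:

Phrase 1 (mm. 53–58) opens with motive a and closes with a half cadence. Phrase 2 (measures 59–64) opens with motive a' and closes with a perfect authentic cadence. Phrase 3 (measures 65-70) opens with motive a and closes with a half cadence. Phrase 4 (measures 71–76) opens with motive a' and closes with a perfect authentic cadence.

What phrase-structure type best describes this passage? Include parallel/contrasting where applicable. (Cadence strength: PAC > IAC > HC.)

repeated period

The cadence pattern HC–PAC–HC–PAC is weak–strong twice, and phrases 3–4 restate phrases 1–2: a period heard twice, not a double period (which would end weakly at phrase 2).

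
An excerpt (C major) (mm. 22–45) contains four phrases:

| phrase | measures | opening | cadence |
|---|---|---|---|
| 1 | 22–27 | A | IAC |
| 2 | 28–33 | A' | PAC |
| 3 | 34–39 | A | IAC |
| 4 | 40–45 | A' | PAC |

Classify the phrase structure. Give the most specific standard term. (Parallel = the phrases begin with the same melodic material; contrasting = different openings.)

repeated period

The cadence pattern IAC–PAC–IAC–PAC is weak–strong twice, and phrases 3–4 restate phrases 1–2: a period heard twice, not a double period (which would end weakly at phrase 2).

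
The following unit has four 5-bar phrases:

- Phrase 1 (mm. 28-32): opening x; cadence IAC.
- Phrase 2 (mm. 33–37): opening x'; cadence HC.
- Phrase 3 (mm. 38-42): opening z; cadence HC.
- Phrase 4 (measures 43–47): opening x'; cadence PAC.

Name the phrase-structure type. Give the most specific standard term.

contrasting double period

Four phrases in two halves: the first half (measures 28-37) ends with a half cadence, the second (bars 38–47) with a perfect authentic cadence — a large antecedent–consequent pair, i.e. a double period.
Phrase 3 begins with different material from phrase 1, making it contrasting.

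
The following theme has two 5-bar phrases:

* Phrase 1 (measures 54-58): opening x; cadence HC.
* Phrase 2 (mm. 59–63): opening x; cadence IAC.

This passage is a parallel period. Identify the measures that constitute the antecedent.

The antecedent is the phrase ending with the weaker cadence (half cadence, phrase 1) and the consequent the one ending more conclusively (imperfect authentic cadence, phrase 2); the antecedent is mm. 54–58.

measures 54–58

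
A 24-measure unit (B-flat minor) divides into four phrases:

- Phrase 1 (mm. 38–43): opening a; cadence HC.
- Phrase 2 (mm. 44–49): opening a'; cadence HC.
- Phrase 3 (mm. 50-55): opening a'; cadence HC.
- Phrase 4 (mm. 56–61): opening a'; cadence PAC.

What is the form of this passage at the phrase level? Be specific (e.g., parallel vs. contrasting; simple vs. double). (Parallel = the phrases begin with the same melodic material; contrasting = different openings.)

parallel double period

Four phrases in two halves: the first half (bars 38–49) ends with a half cadence, the second (bars 50–61) with a perfect authentic cadence — a large antecedent–consequent pair, i.e. a double period.
Phrase 3 begins with the same material as phrase 1, making it parallel.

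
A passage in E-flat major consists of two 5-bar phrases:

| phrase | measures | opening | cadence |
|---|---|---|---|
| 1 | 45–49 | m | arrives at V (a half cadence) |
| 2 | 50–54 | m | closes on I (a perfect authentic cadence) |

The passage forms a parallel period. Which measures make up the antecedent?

The antecedent is the phrase ending with the weaker cadence (half cadence, phrase 1) and the consequent the one ending more conclusively (perfect authentic cadence, phrase 2); the antecedent is measures 45-49.

measures 45–49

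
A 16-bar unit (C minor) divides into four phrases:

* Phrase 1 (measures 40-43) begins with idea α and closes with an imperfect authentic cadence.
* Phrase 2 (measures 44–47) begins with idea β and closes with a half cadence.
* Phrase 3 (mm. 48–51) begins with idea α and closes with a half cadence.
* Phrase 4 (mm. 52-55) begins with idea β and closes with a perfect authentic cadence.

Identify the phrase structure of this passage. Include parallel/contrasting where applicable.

parallel double period

Four phrases in two halves: the first half (measures 40-47) ends with a half cadence, the second (bars 48–55) with a perfect authentic cadence — a large antecedent–consequent pair, i.e. a double period.
Phrase 3 begins with the same material as phrase 1, making it parallel.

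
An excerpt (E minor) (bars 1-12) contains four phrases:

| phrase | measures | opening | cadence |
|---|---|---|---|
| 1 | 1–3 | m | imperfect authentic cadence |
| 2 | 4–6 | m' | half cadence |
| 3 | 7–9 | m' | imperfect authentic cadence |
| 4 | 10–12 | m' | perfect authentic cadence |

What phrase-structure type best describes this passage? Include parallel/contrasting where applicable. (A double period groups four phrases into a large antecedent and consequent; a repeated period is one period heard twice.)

parallel double period

Four phrases in two halves: the first half (measures 1–6) ends with a half cadence, the second (measures 7–12) with a perfect authentic cadence — a large antecedent–consequent pair, i.e. a double period.
Phrase 3 begins with the same material as phrase 1, making it parallel.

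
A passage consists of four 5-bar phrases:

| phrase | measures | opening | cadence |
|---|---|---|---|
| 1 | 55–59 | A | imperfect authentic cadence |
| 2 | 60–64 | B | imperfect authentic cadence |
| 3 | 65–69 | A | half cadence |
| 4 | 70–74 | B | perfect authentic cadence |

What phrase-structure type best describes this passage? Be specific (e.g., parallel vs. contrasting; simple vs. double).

parallel double period

Four phrases in two halves: the first half (measures 55–64) ends with an imperfect authentic cadence, the second (measures 65-74) with a perfect authentic cadence — a large antecedent–consequent pair, i.e. a double period.
Phrase 3 begins with the same material as phrase 1, making it parallel.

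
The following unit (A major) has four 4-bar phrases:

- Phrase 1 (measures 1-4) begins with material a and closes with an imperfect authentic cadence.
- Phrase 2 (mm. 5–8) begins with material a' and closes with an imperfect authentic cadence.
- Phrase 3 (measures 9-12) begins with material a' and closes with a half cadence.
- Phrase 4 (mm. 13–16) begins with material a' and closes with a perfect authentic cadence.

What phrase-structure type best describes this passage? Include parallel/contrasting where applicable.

Four phrases in two halves: the first half (measures 1–8) ends with an imperfect authentic cadence, the second (mm. 9–16) with a perfect authentic cadence — a large antecedent–consequent pair, i.e. a double period.
Phrase 3 begins with the same material as phrase 1, making it parallel.

parallel double period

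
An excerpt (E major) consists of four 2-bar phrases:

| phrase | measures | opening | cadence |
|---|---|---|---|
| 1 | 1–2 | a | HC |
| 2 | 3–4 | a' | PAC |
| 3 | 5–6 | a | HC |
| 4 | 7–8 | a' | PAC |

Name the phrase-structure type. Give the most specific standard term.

The cadence pattern HC–PAC–HC–PAC is weak–strong twice, and phrases 3–4 restate phrases 1–2: a period heard twice, not a double period (which would end weakly at phrase 2).

repeated period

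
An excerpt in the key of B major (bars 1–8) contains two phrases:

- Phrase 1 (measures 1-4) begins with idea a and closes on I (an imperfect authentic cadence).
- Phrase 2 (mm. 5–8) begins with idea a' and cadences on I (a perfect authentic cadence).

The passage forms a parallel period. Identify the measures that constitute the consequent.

measures 5–8

The antecedent is the phrase ending with the weaker cadence (imperfect authentic cadence, phrase 1) and the consequent the one ending more conclusively (perfect authentic cadence, phrase 2); the consequent is bars 5–8.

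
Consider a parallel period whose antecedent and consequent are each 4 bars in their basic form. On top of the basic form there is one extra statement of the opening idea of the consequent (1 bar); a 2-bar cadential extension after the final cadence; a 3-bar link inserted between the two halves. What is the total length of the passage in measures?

Basic parallel period: 4 + 4 = 8 bars.
8 (basic form) + 1 (extra statement) + 2 (cadential extension) + 3 (link) = 14.

14 measures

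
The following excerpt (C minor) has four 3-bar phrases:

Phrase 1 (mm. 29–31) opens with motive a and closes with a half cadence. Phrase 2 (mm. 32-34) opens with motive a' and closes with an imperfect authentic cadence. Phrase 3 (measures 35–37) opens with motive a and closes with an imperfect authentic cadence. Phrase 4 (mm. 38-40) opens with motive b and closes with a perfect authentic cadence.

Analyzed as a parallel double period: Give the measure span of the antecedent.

measures 29–34

In a double period the four phrases pair into a large antecedent (phrases 1–2, ending imperfect authentic cadence) and a large consequent (phrases 3–4, ending perfect authentic cadence). The antecedent spans bars 29–34.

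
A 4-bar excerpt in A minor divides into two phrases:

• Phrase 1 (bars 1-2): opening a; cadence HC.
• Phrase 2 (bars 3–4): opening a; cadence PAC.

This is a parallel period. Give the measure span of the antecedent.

The phrase ending with the weaker cadence (half cadence) is the antecedent; the one ending more conclusively (perfect authentic cadence) is the consequent. The antecedent is measures 1–2.

measures 1–2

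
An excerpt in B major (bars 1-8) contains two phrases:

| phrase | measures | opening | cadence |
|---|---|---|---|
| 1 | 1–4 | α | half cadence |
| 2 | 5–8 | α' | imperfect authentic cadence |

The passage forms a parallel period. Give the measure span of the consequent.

measures 5–8

The antecedent is the phrase ending with the weaker cadence (half cadence, phrase 1) and the consequent the one ending more conclusively (imperfect authentic cadence, phrase 2); the consequent is mm. 5–8.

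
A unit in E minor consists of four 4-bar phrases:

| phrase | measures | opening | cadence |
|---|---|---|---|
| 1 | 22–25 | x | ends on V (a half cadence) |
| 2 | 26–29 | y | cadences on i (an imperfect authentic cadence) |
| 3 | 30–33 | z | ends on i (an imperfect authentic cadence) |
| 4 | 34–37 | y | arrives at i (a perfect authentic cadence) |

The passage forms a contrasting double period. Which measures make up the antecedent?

In a double period the first pair of phrases (ending imperfect authentic cadence) is the large antecedent and the second pair (ending perfect authentic cadence) is the large consequent; the antecedent is measures 22–29.

measures 22–29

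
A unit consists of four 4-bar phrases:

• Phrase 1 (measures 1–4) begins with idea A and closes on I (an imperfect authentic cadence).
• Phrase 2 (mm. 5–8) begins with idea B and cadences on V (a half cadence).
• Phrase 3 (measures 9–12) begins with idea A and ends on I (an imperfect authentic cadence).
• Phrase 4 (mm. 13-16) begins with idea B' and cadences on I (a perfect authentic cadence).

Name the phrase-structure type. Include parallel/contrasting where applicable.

Four phrases in two halves: the first half (measures 1–8) ends with a half cadence, the second (mm. 9–16) with a perfect authentic cadence — a large antecedent–consequent pair, i.e. a double period.
Phrase 3 begins with the same material as phrase 1, making it parallel.

parallel double period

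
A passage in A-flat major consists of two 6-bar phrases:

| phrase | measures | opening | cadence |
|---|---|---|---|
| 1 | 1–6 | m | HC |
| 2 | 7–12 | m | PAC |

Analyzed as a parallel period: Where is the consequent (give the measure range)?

measures 7–12

The antecedent is the phrase ending with the weaker cadence (half cadence, phrase 1) and the consequent the one ending more conclusively (perfect authentic cadence, phrase 2); the consequent is mm. 7-12.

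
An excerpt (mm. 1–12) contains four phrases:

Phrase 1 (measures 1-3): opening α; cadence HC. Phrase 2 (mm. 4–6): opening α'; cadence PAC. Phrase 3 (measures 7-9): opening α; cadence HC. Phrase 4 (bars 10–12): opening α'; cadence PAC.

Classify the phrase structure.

repeated period

The cadence pattern HC–PAC–HC–PAC is weak–strong twice, and phrases 3–4 restate phrases 1–2: a period heard twice, not a double period (which would end weakly at phrase 2).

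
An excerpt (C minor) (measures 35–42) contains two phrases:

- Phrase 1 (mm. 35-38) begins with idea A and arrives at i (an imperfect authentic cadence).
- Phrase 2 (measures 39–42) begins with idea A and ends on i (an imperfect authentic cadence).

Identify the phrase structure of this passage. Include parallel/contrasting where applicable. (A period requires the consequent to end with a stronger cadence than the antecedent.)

repeated phrase

Both phrases have the same opening (A) and the same cadence (imperfect authentic cadence): the second is a restatement, not a consequent, so this is a repeated phrase rather than a period.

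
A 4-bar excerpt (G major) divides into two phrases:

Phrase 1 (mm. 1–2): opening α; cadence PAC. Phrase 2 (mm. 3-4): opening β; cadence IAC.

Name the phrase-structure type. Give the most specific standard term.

phrase group

The second phrase closes with an imperfect authentic cadence, which is not stronger than the first phrase's perfect authentic cadence; without a weak→strong cadential pair there is no antecedent–consequent relationship, so this is a phrase group rather than a period.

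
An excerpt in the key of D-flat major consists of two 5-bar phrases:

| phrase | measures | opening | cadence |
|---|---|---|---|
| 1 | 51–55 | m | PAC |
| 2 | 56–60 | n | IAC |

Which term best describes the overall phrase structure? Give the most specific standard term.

phrase group

The second phrase closes with an imperfect authentic cadence, which is not stronger than the first phrase's perfect authentic cadence; without a weak→strong cadential pair there is no antecedent–consequent relationship, so this is a phrase group rather than a period.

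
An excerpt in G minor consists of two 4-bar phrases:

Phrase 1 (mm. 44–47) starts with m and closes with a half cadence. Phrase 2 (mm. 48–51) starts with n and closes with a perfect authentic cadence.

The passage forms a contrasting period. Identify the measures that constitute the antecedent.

The antecedent is the phrase ending with the weaker cadence (half cadence, phrase 1) and the consequent the one ending more conclusively (perfect authentic cadence, phrase 2); the antecedent is measures 44–47.

measures 44–47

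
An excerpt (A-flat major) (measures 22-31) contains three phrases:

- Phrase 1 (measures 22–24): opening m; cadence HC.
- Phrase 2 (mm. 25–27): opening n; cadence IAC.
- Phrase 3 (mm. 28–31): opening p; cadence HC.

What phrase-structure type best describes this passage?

The final phrase closes with a half cadence, which is not stronger than the preceding imperfect authentic cadence; the 3 phrases lack an overall antecedent–consequent design and so form a phrase group.

phrase group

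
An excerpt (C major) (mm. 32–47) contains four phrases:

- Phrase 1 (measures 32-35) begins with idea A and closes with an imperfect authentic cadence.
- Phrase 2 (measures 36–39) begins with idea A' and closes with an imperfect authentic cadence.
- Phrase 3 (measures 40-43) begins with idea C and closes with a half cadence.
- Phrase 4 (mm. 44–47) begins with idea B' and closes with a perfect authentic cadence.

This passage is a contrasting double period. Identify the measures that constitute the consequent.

measures 40–47

In a double period the four phrases pair into a large antecedent (phrases 1–2, ending imperfect authentic cadence) and a large consequent (phrases 3–4, ending perfect authentic cadence). The consequent spans measures 40–47.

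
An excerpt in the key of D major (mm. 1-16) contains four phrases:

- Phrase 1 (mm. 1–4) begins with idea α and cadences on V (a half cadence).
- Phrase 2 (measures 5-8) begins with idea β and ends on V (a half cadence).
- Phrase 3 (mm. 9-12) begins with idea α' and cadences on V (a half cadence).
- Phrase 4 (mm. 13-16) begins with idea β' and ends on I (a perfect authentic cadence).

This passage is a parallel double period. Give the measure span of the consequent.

measures 9–16

In a double period the four phrases pair into a large antecedent (phrases 1–2, ending half cadence) and a large consequent (phrases 3–4, ending perfect authentic cadence). The consequent spans mm. 9-16.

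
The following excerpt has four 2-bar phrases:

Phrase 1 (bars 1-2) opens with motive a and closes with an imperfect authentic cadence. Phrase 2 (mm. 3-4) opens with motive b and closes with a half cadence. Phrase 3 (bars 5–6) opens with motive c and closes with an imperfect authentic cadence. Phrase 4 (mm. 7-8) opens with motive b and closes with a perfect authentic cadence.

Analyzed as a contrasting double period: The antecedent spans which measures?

measures 1–4

In a double period the four phrases pair into a large antecedent (phrases 1–2, ending half cadence) and a large consequent (phrases 3–4, ending perfect authentic cadence). The antecedent spans mm. 1-4.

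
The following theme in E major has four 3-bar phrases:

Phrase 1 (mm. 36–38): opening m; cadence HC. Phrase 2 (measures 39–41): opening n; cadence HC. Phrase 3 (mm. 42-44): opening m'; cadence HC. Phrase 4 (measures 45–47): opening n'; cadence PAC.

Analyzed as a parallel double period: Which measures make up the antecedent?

In a double period the four phrases pair into a large antecedent (phrases 1–2, ending half cadence) and a large consequent (phrases 3–4, ending perfect authentic cadence). The antecedent spans mm. 36–41.

measures 36–41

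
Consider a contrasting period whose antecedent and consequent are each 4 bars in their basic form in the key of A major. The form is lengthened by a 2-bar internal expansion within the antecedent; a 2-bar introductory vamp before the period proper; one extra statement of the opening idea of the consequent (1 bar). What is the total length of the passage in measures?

13 measures

Basic contrasting period: 4 + 4 = 8 bars.
8 (basic form) + 2 (internal expansion) + 2 (introduction) + 1 (extra statement) = 13.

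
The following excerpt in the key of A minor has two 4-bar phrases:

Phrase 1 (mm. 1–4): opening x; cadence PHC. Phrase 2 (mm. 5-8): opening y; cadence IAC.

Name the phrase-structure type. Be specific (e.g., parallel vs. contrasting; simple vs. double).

contrasting period

Phrase 1 ends with a Phrygian half cadence (weaker) and phrase 2 with an imperfect authentic cadence (stronger): antecedent + consequent = a period.
The two phrases open with different material (x / y), so the period is contrasting.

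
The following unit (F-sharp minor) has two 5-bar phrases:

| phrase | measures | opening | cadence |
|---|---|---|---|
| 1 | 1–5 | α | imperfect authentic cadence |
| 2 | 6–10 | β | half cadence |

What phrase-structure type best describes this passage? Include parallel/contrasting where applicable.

phrase group

The second phrase closes with a half cadence, which is not stronger than the first phrase's imperfect authentic cadence; without a weak→strong cadential pair there is no antecedent–consequent relationship, so this is a phrase group rather than a period.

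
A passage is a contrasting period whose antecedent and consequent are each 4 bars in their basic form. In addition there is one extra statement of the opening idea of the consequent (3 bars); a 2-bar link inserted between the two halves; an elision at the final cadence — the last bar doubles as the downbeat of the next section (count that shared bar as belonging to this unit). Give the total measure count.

13 measures

Basic contrasting period: 4 + 4 = 8 bars.
8 (basic form) + 3 (extra statement) + 2 (link) = 13.
The elision shares a bar with the next section but does not change this unit's count.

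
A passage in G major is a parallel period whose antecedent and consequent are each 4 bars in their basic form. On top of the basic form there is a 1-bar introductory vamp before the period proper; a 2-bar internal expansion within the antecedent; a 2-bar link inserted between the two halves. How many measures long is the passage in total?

13 measures

Basic parallel period: 4 + 4 = 8 bars.
8 (basic form) + 1 (introduction) + 2 (internal expansion) + 2 (link) = 13.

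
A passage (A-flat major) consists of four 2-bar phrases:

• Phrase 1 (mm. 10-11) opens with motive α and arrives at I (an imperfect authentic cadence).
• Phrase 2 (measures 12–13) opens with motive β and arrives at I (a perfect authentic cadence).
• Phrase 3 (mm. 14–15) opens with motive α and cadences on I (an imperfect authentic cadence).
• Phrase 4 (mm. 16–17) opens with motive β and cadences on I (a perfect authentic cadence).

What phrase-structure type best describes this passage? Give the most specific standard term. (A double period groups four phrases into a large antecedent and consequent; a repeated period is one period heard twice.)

The cadence pattern IAC–PAC–IAC–PAC is weak–strong twice, and phrases 3–4 restate phrases 1–2: a period heard twice, not a double period (which would end weakly at phrase 2).

repeated period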